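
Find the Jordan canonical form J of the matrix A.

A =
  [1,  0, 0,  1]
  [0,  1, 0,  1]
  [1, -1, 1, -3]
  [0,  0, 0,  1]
J_2(1) ⊕ J_2(1)

The characteristic polynomial is
  det(x·I − A) = x^4 - 4*x^3 + 6*x^2 - 4*x + 1 = (x - 1)^4

Eigenvalues and multiplicities (the geometric multiplicity of λ is n − rank(A − λI), which equals the number of Jordan blocks for λ):
  λ = 1: algebraic multiplicity = 4, geometric multiplicity = 2

Determining the block sizes for each eigenvalue:
  λ = 1: with am = 4 and gm = 2, the partition is not yet determined (e.g. several partitions of 4 into 2 parts exist). Let N = A − (1)·I. Computing rank(N^1) = 2, rank(N^2) = 0; the number of blocks of size ≥ j is rank(N^{j−1}) − rank(N^j), giving [2, 2]. So we have 2 block(s) of size 2 → block sizes [2, 2]

Assembling the blocks gives a Jordan form
J =
  [1, 1, 0, 0]
  [0, 1, 0, 0]
  [0, 0, 1, 1]
  [0, 0, 0, 1]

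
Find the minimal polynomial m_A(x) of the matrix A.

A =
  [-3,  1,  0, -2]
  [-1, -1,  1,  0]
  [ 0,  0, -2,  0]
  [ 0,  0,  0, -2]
x^3 + 6*x^2 + 12*x + 8

The characteristic polynomial is χ_A(x) = (x + 2)^4, so the eigenvalues are known. The minimal polynomial is
  m_A(x) = Π_λ (x − λ)^{k_λ}
where k_λ is the size of the *largest* Jordan block for λ (equivalently, the smallest k with (A − λI)^k v = 0 for every generalised eigenvector v of λ).

  λ = -2: largest Jordan block has size 3, contributing (x + 2)^3

So m_A(x) = (x + 2)^3 = x^3 + 6*x^2 + 12*x + 8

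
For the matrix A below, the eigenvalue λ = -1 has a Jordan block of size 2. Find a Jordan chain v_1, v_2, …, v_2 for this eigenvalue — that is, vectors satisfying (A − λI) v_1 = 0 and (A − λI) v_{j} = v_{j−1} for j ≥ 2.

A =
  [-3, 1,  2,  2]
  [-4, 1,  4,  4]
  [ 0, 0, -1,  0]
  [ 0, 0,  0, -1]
A Jordan chain for λ = -1 of length 2:
v_1 = (-2, -4, 0, 0)ᵀ
v_2 = (1, 0, 0, 0)ᵀ

Let N = A − (-1)·I. We want v_2 with N^2 v_2 = 0 but N^1 v_2 ≠ 0; then v_{j-1} := N · v_j for j = 2, …, 2.

Pick v_2 = (1, 0, 0, 0)ᵀ.
Then v_1 = N · v_2 = (-2, -4, 0, 0)ᵀ.

Sanity check: (A − (-1)·I) v_1 = (0, 0, 0, 0)ᵀ = 0. ✓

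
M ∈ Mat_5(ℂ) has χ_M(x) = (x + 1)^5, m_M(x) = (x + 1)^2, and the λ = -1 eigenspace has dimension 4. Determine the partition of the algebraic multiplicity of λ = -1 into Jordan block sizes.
Block sizes for λ = -1: [2, 1, 1, 1]

Step 1 — from the characteristic polynomial, algebraic multiplicity of λ = -1 is 5. From dim ker(M − (-1)·I) = 4, there are exactly 4 Jordan blocks for λ = -1.
Step 2 — from the minimal polynomial, the factor (x + 1)^2 tells us the largest block for λ = -1 has size 2.
Step 3 — with total size 5, 4 blocks, and largest block 2, the block sizes (in nonincreasing order) are [2, 1, 1, 1].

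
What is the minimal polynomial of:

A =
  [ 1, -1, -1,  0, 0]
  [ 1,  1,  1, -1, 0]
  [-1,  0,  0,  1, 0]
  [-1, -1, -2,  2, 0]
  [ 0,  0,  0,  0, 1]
x^2 - 2*x + 1

The characteristic polynomial is χ_A(x) = (x - 1)^5, so the eigenvalues are known. The minimal polynomial is
  m_A(x) = Π_λ (x − λ)^{k_λ}
where k_λ is the size of the *largest* Jordan block for λ (equivalently, the smallest k with (A − λI)^k v = 0 for every generalised eigenvector v of λ).

  λ = 1: largest Jordan block has size 2, contributing (x − 1)^2

So m_A(x) = (x - 1)^2 = x^2 - 2*x + 1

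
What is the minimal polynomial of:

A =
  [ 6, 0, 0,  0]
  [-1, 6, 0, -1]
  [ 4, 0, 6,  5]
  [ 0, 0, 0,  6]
x^2 - 12*x + 36

The characteristic polynomial is χ_A(x) = (x - 6)^4, so the eigenvalues are known. The minimal polynomial is
  m_A(x) = Π_λ (x − λ)^{k_λ}
where k_λ is the size of the *largest* Jordan block for λ (equivalently, the smallest k with (A − λI)^k v = 0 for every generalised eigenvector v of λ).

  λ = 6: largest Jordan block has size 2, contributing (x − 6)^2

So m_A(x) = (x - 6)^2 = x^2 - 12*x + 36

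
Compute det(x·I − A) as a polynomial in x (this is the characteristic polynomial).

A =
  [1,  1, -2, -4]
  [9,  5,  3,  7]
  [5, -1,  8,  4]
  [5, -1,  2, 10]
x^4 - 24*x^3 + 216*x^2 - 864*x + 1296

Expanding det(x·I − A) (e.g. by cofactor expansion or by noting that A is similar to its Jordan form J, which has the same characteristic polynomial as A) gives
  χ_A(x) = x^4 - 24*x^3 + 216*x^2 - 864*x + 1296
which factors as (x - 6)^4. The eigenvalues (with algebraic multiplicities) are λ = 6 with multiplicity 4.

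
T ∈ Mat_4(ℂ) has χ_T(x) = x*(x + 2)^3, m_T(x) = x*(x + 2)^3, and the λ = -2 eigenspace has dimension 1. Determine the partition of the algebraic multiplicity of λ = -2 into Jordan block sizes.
Block sizes for λ = -2: [3]

Step 1 — from the characteristic polynomial, algebraic multiplicity of λ = -2 is 3. From dim ker(T − (-2)·I) = 1, there are exactly 1 Jordan blocks for λ = -2.
Step 2 — from the minimal polynomial, the factor (x + 2)^3 tells us the largest block for λ = -2 has size 3.
Step 3 — with total size 3, 1 blocks, and largest block 3, the block sizes (in nonincreasing order) are [3].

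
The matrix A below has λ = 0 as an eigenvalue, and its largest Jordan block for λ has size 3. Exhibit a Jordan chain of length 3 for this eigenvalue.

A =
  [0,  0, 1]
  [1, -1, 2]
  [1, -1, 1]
A Jordan chain for λ = 0 of length 3:
v_1 = (1, 1, 0)ᵀ
v_2 = (0, 1, 1)ᵀ
v_3 = (1, 0, 0)ᵀ

Let N = A − (0)·I. We want v_3 with N^3 v_3 = 0 but N^2 v_3 ≠ 0; then v_{j-1} := N · v_j for j = 3, …, 2.

Pick v_3 = (1, 0, 0)ᵀ.
Then v_2 = N · v_3 = (0, 1, 1)ᵀ.
Then v_1 = N · v_2 = (1, 1, 0)ᵀ.

Sanity check: (A − (0)·I) v_1 = (0, 0, 0)ᵀ = 0. ✓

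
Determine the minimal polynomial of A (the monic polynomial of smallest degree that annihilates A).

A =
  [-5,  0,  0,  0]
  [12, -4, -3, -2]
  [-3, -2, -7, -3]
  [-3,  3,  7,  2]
x^4 + 14*x^3 + 72*x^2 + 162*x + 135

The characteristic polynomial is χ_A(x) = (x + 3)^3*(x + 5), so the eigenvalues are known. The minimal polynomial is
  m_A(x) = Π_λ (x − λ)^{k_λ}
where k_λ is the size of the *largest* Jordan block for λ (equivalently, the smallest k with (A − λI)^k v = 0 for every generalised eigenvector v of λ).

  λ = -5: largest Jordan block has size 1, contributing (x + 5)
  λ = -3: largest Jordan block has size 3, contributing (x + 3)^3

So m_A(x) = (x + 3)^3*(x + 5) = x^4 + 14*x^3 + 72*x^2 + 162*x + 135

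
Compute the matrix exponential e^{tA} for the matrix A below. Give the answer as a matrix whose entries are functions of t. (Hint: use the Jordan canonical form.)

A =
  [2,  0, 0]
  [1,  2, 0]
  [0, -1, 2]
e^{tA} =
  [exp(2*t), 0, 0]
  [t*exp(2*t), exp(2*t), 0]
  [-t^2*exp(2*t)/2, -t*exp(2*t), exp(2*t)]

Strategy: write A = P · J · P⁻¹ where J is a Jordan canonical form, so e^{tA} = P · e^{tJ} · P⁻¹, and e^{tJ} can be computed block-by-block.

A has Jordan form
J =
  [2, 1, 0]
  [0, 2, 1]
  [0, 0, 2]
(up to reordering of blocks).

Per-block formulas:
  For a 3×3 Jordan block J_3(2): exp(t · J_3(2)) = e^(2t)·(I + t·N + (t^2/2)·N^2), where N is the 3×3 nilpotent shift.

After assembling e^{tJ} and conjugating by P, we get:

e^{tA} =
  [exp(2*t), 0, 0]
  [t*exp(2*t), exp(2*t), 0]
  [-t^2*exp(2*t)/2, -t*exp(2*t), exp(2*t)]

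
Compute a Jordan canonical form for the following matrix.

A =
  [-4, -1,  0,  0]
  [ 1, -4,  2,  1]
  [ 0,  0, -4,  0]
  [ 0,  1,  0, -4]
J_3(-4) ⊕ J_1(-4)

The characteristic polynomial is
  det(x·I − A) = x^4 + 16*x^3 + 96*x^2 + 256*x + 256 = (x + 4)^4

Eigenvalues and multiplicities (the geometric multiplicity of λ is n − rank(A − λI), which equals the number of Jordan blocks for λ):
  λ = -4: algebraic multiplicity = 4, geometric multiplicity = 2

Determining the block sizes for each eigenvalue:
  λ = -4: with am = 4 and gm = 2, the partition is not yet determined (e.g. several partitions of 4 into 2 parts exist). Let N = A − (-4)·I. Computing rank(N^1) = 2, rank(N^2) = 1, rank(N^3) = 0; the number of blocks of size ≥ j is rank(N^{j−1}) − rank(N^j), giving [2, 1, 1]. So we have 1 block(s) of size 3, 1 block(s) of size 1 → block sizes [3, 1]

Assembling the blocks gives a Jordan form
J =
  [-4,  1,  0,  0]
  [ 0, -4,  1,  0]
  [ 0,  0, -4,  0]
  [ 0,  0,  0, -4]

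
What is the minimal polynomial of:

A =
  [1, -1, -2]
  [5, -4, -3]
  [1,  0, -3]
x^3 + 6*x^2 + 12*x + 8

The characteristic polynomial is χ_A(x) = (x + 2)^3, so the eigenvalues are known. The minimal polynomial is
  m_A(x) = Π_λ (x − λ)^{k_λ}
where k_λ is the size of the *largest* Jordan block for λ (equivalently, the smallest k with (A − λI)^k v = 0 for every generalised eigenvector v of λ).

  λ = -2: largest Jordan block has size 3, contributing (x + 2)^3

So m_A(x) = (x + 2)^3 = x^3 + 6*x^2 + 12*x + 8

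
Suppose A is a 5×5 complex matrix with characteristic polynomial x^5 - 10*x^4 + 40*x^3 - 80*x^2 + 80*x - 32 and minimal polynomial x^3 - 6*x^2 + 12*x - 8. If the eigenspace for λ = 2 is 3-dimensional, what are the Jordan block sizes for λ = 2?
Block sizes for λ = 2: [3, 1, 1]

Step 1 — from the characteristic polynomial, algebraic multiplicity of λ = 2 is 5. From dim ker(A − (2)·I) = 3, there are exactly 3 Jordan blocks for λ = 2.
Step 2 — from the minimal polynomial, the factor (x − 2)^3 tells us the largest block for λ = 2 has size 3.
Step 3 — with total size 5, 3 blocks, and largest block 3, the block sizes (in nonincreasing order) are [3, 1, 1].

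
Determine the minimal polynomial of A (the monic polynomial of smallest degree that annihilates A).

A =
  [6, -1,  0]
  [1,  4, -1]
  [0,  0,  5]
x^3 - 15*x^2 + 75*x - 125

The characteristic polynomial is χ_A(x) = (x - 5)^3, so the eigenvalues are known. The minimal polynomial is
  m_A(x) = Π_λ (x − λ)^{k_λ}
where k_λ is the size of the *largest* Jordan block for λ (equivalently, the smallest k with (A − λI)^k v = 0 for every generalised eigenvector v of λ).

  λ = 5: largest Jordan block has size 3, contributing (x − 5)^3

So m_A(x) = (x - 5)^3 = x^3 - 15*x^2 + 75*x - 125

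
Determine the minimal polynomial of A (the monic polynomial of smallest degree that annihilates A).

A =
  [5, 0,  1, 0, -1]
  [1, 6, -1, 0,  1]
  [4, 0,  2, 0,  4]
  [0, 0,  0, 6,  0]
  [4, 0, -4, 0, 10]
x^2 - 11*x + 30

The characteristic polynomial is χ_A(x) = (x - 6)^4*(x - 5), so the eigenvalues are known. The minimal polynomial is
  m_A(x) = Π_λ (x − λ)^{k_λ}
where k_λ is the size of the *largest* Jordan block for λ (equivalently, the smallest k with (A − λI)^k v = 0 for every generalised eigenvector v of λ).

  λ = 5: largest Jordan block has size 1, contributing (x − 5)
  λ = 6: largest Jordan block has size 1, contributing (x − 6)

So m_A(x) = (x - 6)*(x - 5) = x^2 - 11*x + 30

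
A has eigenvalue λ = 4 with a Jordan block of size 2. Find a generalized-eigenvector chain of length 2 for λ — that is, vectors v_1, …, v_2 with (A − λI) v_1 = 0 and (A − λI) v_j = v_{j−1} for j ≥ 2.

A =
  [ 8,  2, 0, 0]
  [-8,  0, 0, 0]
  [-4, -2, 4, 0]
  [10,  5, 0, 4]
A Jordan chain for λ = 4 of length 2:
v_1 = (4, -8, -4, 10)ᵀ
v_2 = (1, 0, 0, 0)ᵀ

Let N = A − (4)·I. We want v_2 with N^2 v_2 = 0 but N^1 v_2 ≠ 0; then v_{j-1} := N · v_j for j = 2, …, 2.

Pick v_2 = (1, 0, 0, 0)ᵀ.
Then v_1 = N · v_2 = (4, -8, -4, 10)ᵀ.

Sanity check: (A − (4)·I) v_1 = (0, 0, 0, 0)ᵀ = 0. ✓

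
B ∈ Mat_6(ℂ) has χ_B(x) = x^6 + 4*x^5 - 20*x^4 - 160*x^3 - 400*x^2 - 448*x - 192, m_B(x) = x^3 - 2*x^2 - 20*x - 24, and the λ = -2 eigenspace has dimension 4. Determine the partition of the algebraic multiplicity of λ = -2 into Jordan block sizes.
Block sizes for λ = -2: [2, 1, 1, 1]

Step 1 — from the characteristic polynomial, algebraic multiplicity of λ = -2 is 5. From dim ker(B − (-2)·I) = 4, there are exactly 4 Jordan blocks for λ = -2.
Step 2 — from the minimal polynomial, the factor (x + 2)^2 tells us the largest block for λ = -2 has size 2.
Step 3 — with total size 5, 4 blocks, and largest block 2, the block sizes (in nonincreasing order) are [2, 1, 1, 1].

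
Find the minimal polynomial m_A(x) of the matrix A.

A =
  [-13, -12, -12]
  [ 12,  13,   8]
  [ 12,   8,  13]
x^2 - 8*x + 15

The characteristic polynomial is χ_A(x) = (x - 5)^2*(x - 3), so the eigenvalues are known. The minimal polynomial is
  m_A(x) = Π_λ (x − λ)^{k_λ}
where k_λ is the size of the *largest* Jordan block for λ (equivalently, the smallest k with (A − λI)^k v = 0 for every generalised eigenvector v of λ).

  λ = 3: largest Jordan block has size 1, contributing (x − 3)
  λ = 5: largest Jordan block has size 1, contributing (x − 5)

So m_A(x) = (x - 5)*(x - 3) = x^2 - 8*x + 15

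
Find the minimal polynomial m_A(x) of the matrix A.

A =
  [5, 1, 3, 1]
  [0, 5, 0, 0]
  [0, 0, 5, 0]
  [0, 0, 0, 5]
x^2 - 10*x + 25

The characteristic polynomial is χ_A(x) = (x - 5)^4, so the eigenvalues are known. The minimal polynomial is
  m_A(x) = Π_λ (x − λ)^{k_λ}
where k_λ is the size of the *largest* Jordan block for λ (equivalently, the smallest k with (A − λI)^k v = 0 for every generalised eigenvector v of λ).

  λ = 5: largest Jordan block has size 2, contributing (x − 5)^2

So m_A(x) = (x - 5)^2 = x^2 - 10*x + 25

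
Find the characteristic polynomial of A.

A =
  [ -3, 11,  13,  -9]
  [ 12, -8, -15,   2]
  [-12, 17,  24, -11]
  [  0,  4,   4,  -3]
x^4 - 10*x^3 + 36*x^2 - 54*x + 27

Expanding det(x·I − A) (e.g. by cofactor expansion or by noting that A is similar to its Jordan form J, which has the same characteristic polynomial as A) gives
  χ_A(x) = x^4 - 10*x^3 + 36*x^2 - 54*x + 27
which factors as (x - 3)^3*(x - 1). The eigenvalues (with algebraic multiplicities) are λ = 1 with multiplicity 1, λ = 3 with multiplicity 3.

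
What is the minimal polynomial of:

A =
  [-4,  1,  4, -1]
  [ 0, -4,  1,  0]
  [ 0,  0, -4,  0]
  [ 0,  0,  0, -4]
x^3 + 12*x^2 + 48*x + 64

The characteristic polynomial is χ_A(x) = (x + 4)^4, so the eigenvalues are known. The minimal polynomial is
  m_A(x) = Π_λ (x − λ)^{k_λ}
where k_λ is the size of the *largest* Jordan block for λ (equivalently, the smallest k with (A − λI)^k v = 0 for every generalised eigenvector v of λ).

  λ = -4: largest Jordan block has size 3, contributing (x + 4)^3

So m_A(x) = (x + 4)^3 = x^3 + 12*x^2 + 48*x + 64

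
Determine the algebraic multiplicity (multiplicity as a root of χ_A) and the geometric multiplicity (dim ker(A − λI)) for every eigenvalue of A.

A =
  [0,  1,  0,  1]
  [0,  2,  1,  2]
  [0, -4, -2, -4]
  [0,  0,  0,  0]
λ = 0: alg = 4, geom = 2

Step 1 — factor the characteristic polynomial to read off the algebraic multiplicities:
  χ_A(x) = x^4

Step 2 — compute geometric multiplicities via the rank-nullity identity g(λ) = n − rank(A − λI):
  rank(A − (0)·I) = 2, so dim ker(A − (0)·I) = n − 2 = 2

Summary:
  λ = 0: algebraic multiplicity = 4, geometric multiplicity = 2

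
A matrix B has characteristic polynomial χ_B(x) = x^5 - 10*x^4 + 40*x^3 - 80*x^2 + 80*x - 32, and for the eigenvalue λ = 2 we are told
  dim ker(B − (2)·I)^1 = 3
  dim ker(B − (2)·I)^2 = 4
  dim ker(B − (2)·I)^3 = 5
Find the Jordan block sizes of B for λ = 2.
Block sizes for λ = 2: [3, 1, 1]

From the dimensions of kernels of powers, the number of Jordan blocks of size at least j is d_j − d_{j−1} where d_j = dim ker(N^j) (with d_0 = 0). Computing the differences gives [3, 1, 1].
The number of blocks of size exactly k is (#blocks of size ≥ k) − (#blocks of size ≥ k + 1), so the partition is: 2 block(s) of size 1, 1 block(s) of size 3.
In nonincreasing order the block sizes are [3, 1, 1].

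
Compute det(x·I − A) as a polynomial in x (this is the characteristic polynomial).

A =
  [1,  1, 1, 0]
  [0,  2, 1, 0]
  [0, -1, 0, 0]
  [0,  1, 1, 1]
x^4 - 4*x^3 + 6*x^2 - 4*x + 1

Expanding det(x·I − A) (e.g. by cofactor expansion or by noting that A is similar to its Jordan form J, which has the same characteristic polynomial as A) gives
  χ_A(x) = x^4 - 4*x^3 + 6*x^2 - 4*x + 1
which factors as (x - 1)^4. The eigenvalues (with algebraic multiplicities) are λ = 1 with multiplicity 4.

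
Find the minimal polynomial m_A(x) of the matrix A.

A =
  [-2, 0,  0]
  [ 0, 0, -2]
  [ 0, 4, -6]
x^2 + 6*x + 8

The characteristic polynomial is χ_A(x) = (x + 2)^2*(x + 4), so the eigenvalues are known. The minimal polynomial is
  m_A(x) = Π_λ (x − λ)^{k_λ}
where k_λ is the size of the *largest* Jordan block for λ (equivalently, the smallest k with (A − λI)^k v = 0 for every generalised eigenvector v of λ).

  λ = -4: largest Jordan block has size 1, contributing (x + 4)
  λ = -2: largest Jordan block has size 1, contributing (x + 2)

So m_A(x) = (x + 2)*(x + 4) = x^2 + 6*x + 8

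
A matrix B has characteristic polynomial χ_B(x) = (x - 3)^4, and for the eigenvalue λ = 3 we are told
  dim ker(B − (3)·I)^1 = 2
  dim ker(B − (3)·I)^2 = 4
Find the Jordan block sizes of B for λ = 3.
Block sizes for λ = 3: [2, 2]

From the dimensions of kernels of powers, the number of Jordan blocks of size at least j is d_j − d_{j−1} where d_j = dim ker(N^j) (with d_0 = 0). Computing the differences gives [2, 2].
The number of blocks of size exactly k is (#blocks of size ≥ k) − (#blocks of size ≥ k + 1), so the partition is: 2 block(s) of size 2.
In nonincreasing order the block sizes are [2, 2].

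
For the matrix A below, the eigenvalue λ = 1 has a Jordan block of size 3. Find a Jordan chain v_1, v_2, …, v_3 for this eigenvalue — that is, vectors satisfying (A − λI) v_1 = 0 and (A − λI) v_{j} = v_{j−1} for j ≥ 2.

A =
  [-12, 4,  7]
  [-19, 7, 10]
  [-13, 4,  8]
A Jordan chain for λ = 1 of length 3:
v_1 = (2, 3, 2)ᵀ
v_2 = (-13, -19, -13)ᵀ
v_3 = (1, 0, 0)ᵀ

Let N = A − (1)·I. We want v_3 with N^3 v_3 = 0 but N^2 v_3 ≠ 0; then v_{j-1} := N · v_j for j = 3, …, 2.

Pick v_3 = (1, 0, 0)ᵀ.
Then v_2 = N · v_3 = (-13, -19, -13)ᵀ.
Then v_1 = N · v_2 = (2, 3, 2)ᵀ.

Sanity check: (A − (1)·I) v_1 = (0, 0, 0)ᵀ = 0. ✓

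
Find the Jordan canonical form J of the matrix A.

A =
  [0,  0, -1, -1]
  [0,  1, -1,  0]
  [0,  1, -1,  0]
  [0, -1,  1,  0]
J_2(0) ⊕ J_2(0)

The characteristic polynomial is
  det(x·I − A) = x^4

Eigenvalues and multiplicities (the geometric multiplicity of λ is n − rank(A − λI), which equals the number of Jordan blocks for λ):
  λ = 0: algebraic multiplicity = 4, geometric multiplicity = 2

Determining the block sizes for each eigenvalue:
  λ = 0: with am = 4 and gm = 2, the partition is not yet determined (e.g. several partitions of 4 into 2 parts exist). Let N = A − (0)·I. Computing rank(N^1) = 2, rank(N^2) = 0; the number of blocks of size ≥ j is rank(N^{j−1}) − rank(N^j), giving [2, 2]. So we have 2 block(s) of size 2 → block sizes [2, 2]

Assembling the blocks gives a Jordan form
J =
  [0, 1, 0, 0]
  [0, 0, 0, 0]
  [0, 0, 0, 1]
  [0, 0, 0, 0]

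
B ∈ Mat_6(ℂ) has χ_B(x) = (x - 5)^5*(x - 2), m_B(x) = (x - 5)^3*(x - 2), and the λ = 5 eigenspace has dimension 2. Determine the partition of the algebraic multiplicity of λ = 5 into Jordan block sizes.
Block sizes for λ = 5: [3, 2]

Step 1 — from the characteristic polynomial, algebraic multiplicity of λ = 5 is 5. From dim ker(B − (5)·I) = 2, there are exactly 2 Jordan blocks for λ = 5.
Step 2 — from the minimal polynomial, the factor (x − 5)^3 tells us the largest block for λ = 5 has size 3.
Step 3 — with total size 5, 2 blocks, and largest block 3, the block sizes (in nonincreasing order) are [3, 2].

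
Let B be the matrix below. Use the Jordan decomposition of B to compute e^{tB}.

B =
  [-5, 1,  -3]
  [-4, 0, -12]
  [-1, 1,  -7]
e^{tB} =
  [-t*exp(-4*t) + exp(-4*t), t*exp(-4*t), -3*t*exp(-4*t)]
  [-4*t*exp(-4*t), 4*t*exp(-4*t) + exp(-4*t), -12*t*exp(-4*t)]
  [-t*exp(-4*t), t*exp(-4*t), -3*t*exp(-4*t) + exp(-4*t)]

Strategy: write B = P · J · P⁻¹ where J is a Jordan canonical form, so e^{tB} = P · e^{tJ} · P⁻¹, and e^{tJ} can be computed block-by-block.

B has Jordan form
J =
  [-4,  1,  0]
  [ 0, -4,  0]
  [ 0,  0, -4]
(up to reordering of blocks).

Per-block formulas:
  For a 1×1 block at λ = -4: exp(t · [-4]) = [e^(-4t)].
  For a 2×2 Jordan block J_2(-4): exp(t · J_2(-4)) = e^(-4t)·(I + t·N), where N is the 2×2 nilpotent shift.

After assembling e^{tJ} and conjugating by P, we get:

e^{tB} =
  [-t*exp(-4*t) + exp(-4*t), t*exp(-4*t), -3*t*exp(-4*t)]
  [-4*t*exp(-4*t), 4*t*exp(-4*t) + exp(-4*t), -12*t*exp(-4*t)]
  [-t*exp(-4*t), t*exp(-4*t), -3*t*exp(-4*t) + exp(-4*t)]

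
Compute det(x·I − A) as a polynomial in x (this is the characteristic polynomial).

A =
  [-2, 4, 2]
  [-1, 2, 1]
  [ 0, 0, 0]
x^3

Expanding det(x·I − A) (e.g. by cofactor expansion or by noting that A is similar to its Jordan form J, which has the same characteristic polynomial as A) gives
  χ_A(x) = x^3
which factors as x^3. The eigenvalues (with algebraic multiplicities) are λ = 0 with multiplicity 3.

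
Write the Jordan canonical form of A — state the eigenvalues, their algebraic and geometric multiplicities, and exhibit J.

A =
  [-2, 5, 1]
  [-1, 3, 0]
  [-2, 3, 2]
J_3(1)

The characteristic polynomial is
  det(x·I − A) = x^3 - 3*x^2 + 3*x - 1 = (x - 1)^3

Eigenvalues and multiplicities (the geometric multiplicity of λ is n − rank(A − λI), which equals the number of Jordan blocks for λ):
  λ = 1: algebraic multiplicity = 3, geometric multiplicity = 1

Determining the block sizes for each eigenvalue:
  λ = 1: one block (gm = 1), so the single block has size am = 3 → block sizes [3]

Assembling the blocks gives a Jordan form
J =
  [1, 1, 0]
  [0, 1, 1]
  [0, 0, 1]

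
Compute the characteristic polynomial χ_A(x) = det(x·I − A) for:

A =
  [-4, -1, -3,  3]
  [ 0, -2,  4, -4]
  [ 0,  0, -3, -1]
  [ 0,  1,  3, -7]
x^4 + 16*x^3 + 96*x^2 + 256*x + 256

Expanding det(x·I − A) (e.g. by cofactor expansion or by noting that A is similar to its Jordan form J, which has the same characteristic polynomial as A) gives
  χ_A(x) = x^4 + 16*x^3 + 96*x^2 + 256*x + 256
which factors as (x + 4)^4. The eigenvalues (with algebraic multiplicities) are λ = -4 with multiplicity 4.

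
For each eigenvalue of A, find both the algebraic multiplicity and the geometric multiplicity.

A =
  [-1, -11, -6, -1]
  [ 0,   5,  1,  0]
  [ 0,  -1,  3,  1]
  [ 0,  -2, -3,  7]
λ = -1: alg = 1, geom = 1; λ = 5: alg = 3, geom = 1

Step 1 — factor the characteristic polynomial to read off the algebraic multiplicities:
  χ_A(x) = (x - 5)^3*(x + 1)

Step 2 — compute geometric multiplicities via the rank-nullity identity g(λ) = n − rank(A − λI):
  rank(A − (-1)·I) = 3, so dim ker(A − (-1)·I) = n − 3 = 1
  rank(A − (5)·I) = 3, so dim ker(A − (5)·I) = n − 3 = 1

Summary:
  λ = -1: algebraic multiplicity = 1, geometric multiplicity = 1
  λ = 5: algebraic multiplicity = 3, geometric multiplicity = 1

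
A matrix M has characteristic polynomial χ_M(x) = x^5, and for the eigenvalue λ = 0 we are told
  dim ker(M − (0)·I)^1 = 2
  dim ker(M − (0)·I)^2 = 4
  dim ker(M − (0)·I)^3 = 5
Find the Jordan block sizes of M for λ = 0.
Block sizes for λ = 0: [3, 2]

From the dimensions of kernels of powers, the number of Jordan blocks of size at least j is d_j − d_{j−1} where d_j = dim ker(N^j) (with d_0 = 0). Computing the differences gives [2, 2, 1].
The number of blocks of size exactly k is (#blocks of size ≥ k) − (#blocks of size ≥ k + 1), so the partition is: 1 block(s) of size 2, 1 block(s) of size 3.
In nonincreasing order the block sizes are [3, 2].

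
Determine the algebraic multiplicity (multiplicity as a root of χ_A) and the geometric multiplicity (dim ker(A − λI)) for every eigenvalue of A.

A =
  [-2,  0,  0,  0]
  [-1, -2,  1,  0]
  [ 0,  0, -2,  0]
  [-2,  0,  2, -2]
λ = -2: alg = 4, geom = 3

Step 1 — factor the characteristic polynomial to read off the algebraic multiplicities:
  χ_A(x) = (x + 2)^4

Step 2 — compute geometric multiplicities via the rank-nullity identity g(λ) = n − rank(A − λI):
  rank(A − (-2)·I) = 1, so dim ker(A − (-2)·I) = n − 1 = 3

Summary:
  λ = -2: algebraic multiplicity = 4, geometric multiplicity = 3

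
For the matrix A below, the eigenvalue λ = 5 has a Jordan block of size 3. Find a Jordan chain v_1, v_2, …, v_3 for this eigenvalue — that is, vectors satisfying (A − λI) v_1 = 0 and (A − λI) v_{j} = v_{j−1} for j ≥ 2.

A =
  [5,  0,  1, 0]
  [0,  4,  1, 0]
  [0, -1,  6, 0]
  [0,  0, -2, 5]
A Jordan chain for λ = 5 of length 3:
v_1 = (-1, 0, 0, 2)ᵀ
v_2 = (0, -1, -1, 0)ᵀ
v_3 = (0, 1, 0, 0)ᵀ

Let N = A − (5)·I. We want v_3 with N^3 v_3 = 0 but N^2 v_3 ≠ 0; then v_{j-1} := N · v_j for j = 3, …, 2.

Pick v_3 = (0, 1, 0, 0)ᵀ.
Then v_2 = N · v_3 = (0, -1, -1, 0)ᵀ.
Then v_1 = N · v_2 = (-1, 0, 0, 2)ᵀ.

Sanity check: (A − (5)·I) v_1 = (0, 0, 0, 0)ᵀ = 0. ✓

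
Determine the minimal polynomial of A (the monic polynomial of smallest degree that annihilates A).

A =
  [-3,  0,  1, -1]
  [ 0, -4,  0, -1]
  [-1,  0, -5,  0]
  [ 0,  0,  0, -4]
x^3 + 12*x^2 + 48*x + 64

The characteristic polynomial is χ_A(x) = (x + 4)^4, so the eigenvalues are known. The minimal polynomial is
  m_A(x) = Π_λ (x − λ)^{k_λ}
where k_λ is the size of the *largest* Jordan block for λ (equivalently, the smallest k with (A − λI)^k v = 0 for every generalised eigenvector v of λ).

  λ = -4: largest Jordan block has size 3, contributing (x + 4)^3

So m_A(x) = (x + 4)^3 = x^3 + 12*x^2 + 48*x + 64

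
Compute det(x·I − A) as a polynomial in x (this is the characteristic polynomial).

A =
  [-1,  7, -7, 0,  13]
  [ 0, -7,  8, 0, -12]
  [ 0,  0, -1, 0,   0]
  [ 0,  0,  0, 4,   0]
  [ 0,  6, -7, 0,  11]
x^5 - 6*x^4 - 4*x^3 + 34*x^2 + 51*x + 20

Expanding det(x·I − A) (e.g. by cofactor expansion or by noting that A is similar to its Jordan form J, which has the same characteristic polynomial as A) gives
  χ_A(x) = x^5 - 6*x^4 - 4*x^3 + 34*x^2 + 51*x + 20
which factors as (x - 5)*(x - 4)*(x + 1)^3. The eigenvalues (with algebraic multiplicities) are λ = -1 with multiplicity 3, λ = 4 with multiplicity 1, λ = 5 with multiplicity 1.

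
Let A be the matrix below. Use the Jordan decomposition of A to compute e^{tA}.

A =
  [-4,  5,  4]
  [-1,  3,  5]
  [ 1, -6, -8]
e^{tA} =
  [-t*exp(-3*t) + exp(-3*t), t^2*exp(-3*t)/2 + 5*t*exp(-3*t), t^2*exp(-3*t)/2 + 4*t*exp(-3*t)]
  [-t*exp(-3*t), t^2*exp(-3*t)/2 + 6*t*exp(-3*t) + exp(-3*t), t^2*exp(-3*t)/2 + 5*t*exp(-3*t)]
  [t*exp(-3*t), -t^2*exp(-3*t)/2 - 6*t*exp(-3*t), -t^2*exp(-3*t)/2 - 5*t*exp(-3*t) + exp(-3*t)]

Strategy: write A = P · J · P⁻¹ where J is a Jordan canonical form, so e^{tA} = P · e^{tJ} · P⁻¹, and e^{tJ} can be computed block-by-block.

A has Jordan form
J =
  [-3,  1,  0]
  [ 0, -3,  1]
  [ 0,  0, -3]
(up to reordering of blocks).

Per-block formulas:
  For a 3×3 Jordan block J_3(-3): exp(t · J_3(-3)) = e^(-3t)·(I + t·N + (t^2/2)·N^2), where N is the 3×3 nilpotent shift.

After assembling e^{tJ} and conjugating by P, we get:

e^{tA} =
  [-t*exp(-3*t) + exp(-3*t), t^2*exp(-3*t)/2 + 5*t*exp(-3*t), t^2*exp(-3*t)/2 + 4*t*exp(-3*t)]
  [-t*exp(-3*t), t^2*exp(-3*t)/2 + 6*t*exp(-3*t) + exp(-3*t), t^2*exp(-3*t)/2 + 5*t*exp(-3*t)]
  [t*exp(-3*t), -t^2*exp(-3*t)/2 - 6*t*exp(-3*t), -t^2*exp(-3*t)/2 - 5*t*exp(-3*t) + exp(-3*t)]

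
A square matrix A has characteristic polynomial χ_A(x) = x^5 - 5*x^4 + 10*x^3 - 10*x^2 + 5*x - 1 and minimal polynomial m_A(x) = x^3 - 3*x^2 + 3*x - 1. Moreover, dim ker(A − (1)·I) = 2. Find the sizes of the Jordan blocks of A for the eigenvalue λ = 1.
Block sizes for λ = 1: [3, 2]

Step 1 — from the characteristic polynomial, algebraic multiplicity of λ = 1 is 5. From dim ker(A − (1)·I) = 2, there are exactly 2 Jordan blocks for λ = 1.
Step 2 — from the minimal polynomial, the factor (x − 1)^3 tells us the largest block for λ = 1 has size 3.
Step 3 — with total size 5, 2 blocks, and largest block 3, the block sizes (in nonincreasing order) are [3, 2].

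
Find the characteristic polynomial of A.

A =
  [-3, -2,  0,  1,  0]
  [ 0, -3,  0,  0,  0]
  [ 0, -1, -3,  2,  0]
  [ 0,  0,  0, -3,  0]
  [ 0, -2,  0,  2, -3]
x^5 + 15*x^4 + 90*x^3 + 270*x^2 + 405*x + 243

Expanding det(x·I − A) (e.g. by cofactor expansion or by noting that A is similar to its Jordan form J, which has the same characteristic polynomial as A) gives
  χ_A(x) = x^5 + 15*x^4 + 90*x^3 + 270*x^2 + 405*x + 243
which factors as (x + 3)^5. The eigenvalues (with algebraic multiplicities) are λ = -3 with multiplicity 5.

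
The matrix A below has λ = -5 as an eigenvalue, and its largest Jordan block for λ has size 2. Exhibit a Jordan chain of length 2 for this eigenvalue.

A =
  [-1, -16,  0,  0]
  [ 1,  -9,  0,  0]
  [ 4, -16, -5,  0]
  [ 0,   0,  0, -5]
A Jordan chain for λ = -5 of length 2:
v_1 = (4, 1, 4, 0)ᵀ
v_2 = (1, 0, 0, 0)ᵀ

Let N = A − (-5)·I. We want v_2 with N^2 v_2 = 0 but N^1 v_2 ≠ 0; then v_{j-1} := N · v_j for j = 2, …, 2.

Pick v_2 = (1, 0, 0, 0)ᵀ.
Then v_1 = N · v_2 = (4, 1, 4, 0)ᵀ.

Sanity check: (A − (-5)·I) v_1 = (0, 0, 0, 0)ᵀ = 0. ✓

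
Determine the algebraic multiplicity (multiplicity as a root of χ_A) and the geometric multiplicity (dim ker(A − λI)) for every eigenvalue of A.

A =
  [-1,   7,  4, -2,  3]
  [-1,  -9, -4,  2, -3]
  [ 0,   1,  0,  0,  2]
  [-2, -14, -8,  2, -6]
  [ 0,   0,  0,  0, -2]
λ = -2: alg = 5, geom = 3

Step 1 — factor the characteristic polynomial to read off the algebraic multiplicities:
  χ_A(x) = (x + 2)^5

Step 2 — compute geometric multiplicities via the rank-nullity identity g(λ) = n − rank(A − λI):
  rank(A − (-2)·I) = 2, so dim ker(A − (-2)·I) = n − 2 = 3

Summary:
  λ = -2: algebraic multiplicity = 5, geometric multiplicity = 3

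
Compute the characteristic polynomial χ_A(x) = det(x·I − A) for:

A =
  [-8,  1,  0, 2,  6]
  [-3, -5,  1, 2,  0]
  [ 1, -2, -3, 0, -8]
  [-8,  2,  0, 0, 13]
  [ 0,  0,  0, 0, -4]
x^5 + 20*x^4 + 160*x^3 + 640*x^2 + 1280*x + 1024

Expanding det(x·I − A) (e.g. by cofactor expansion or by noting that A is similar to its Jordan form J, which has the same characteristic polynomial as A) gives
  χ_A(x) = x^5 + 20*x^4 + 160*x^3 + 640*x^2 + 1280*x + 1024
which factors as (x + 4)^5. The eigenvalues (with algebraic multiplicities) are λ = -4 with multiplicity 5.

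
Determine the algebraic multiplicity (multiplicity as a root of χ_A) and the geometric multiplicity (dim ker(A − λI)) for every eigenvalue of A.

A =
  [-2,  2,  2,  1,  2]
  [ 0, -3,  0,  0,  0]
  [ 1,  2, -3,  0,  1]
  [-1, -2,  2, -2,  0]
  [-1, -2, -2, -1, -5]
λ = -3: alg = 5, geom = 3

Step 1 — factor the characteristic polynomial to read off the algebraic multiplicities:
  χ_A(x) = (x + 3)^5

Step 2 — compute geometric multiplicities via the rank-nullity identity g(λ) = n − rank(A − λI):
  rank(A − (-3)·I) = 2, so dim ker(A − (-3)·I) = n − 2 = 3

Summary:
  λ = -3: algebraic multiplicity = 5, geometric multiplicity = 3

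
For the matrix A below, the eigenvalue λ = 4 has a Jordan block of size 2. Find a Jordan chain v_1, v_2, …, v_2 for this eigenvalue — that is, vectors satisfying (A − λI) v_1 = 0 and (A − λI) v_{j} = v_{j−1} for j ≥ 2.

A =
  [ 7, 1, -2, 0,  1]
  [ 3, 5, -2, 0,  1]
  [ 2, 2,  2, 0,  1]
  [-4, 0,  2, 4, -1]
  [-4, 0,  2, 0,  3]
A Jordan chain for λ = 4 of length 2:
v_1 = (1, 1, 2, 0, 0)ᵀ
v_2 = (0, 1, 0, 0, 0)ᵀ

Let N = A − (4)·I. We want v_2 with N^2 v_2 = 0 but N^1 v_2 ≠ 0; then v_{j-1} := N · v_j for j = 2, …, 2.

Pick v_2 = (0, 1, 0, 0, 0)ᵀ.
Then v_1 = N · v_2 = (1, 1, 2, 0, 0)ᵀ.

Sanity check: (A − (4)·I) v_1 = (0, 0, 0, 0, 0)ᵀ = 0. ✓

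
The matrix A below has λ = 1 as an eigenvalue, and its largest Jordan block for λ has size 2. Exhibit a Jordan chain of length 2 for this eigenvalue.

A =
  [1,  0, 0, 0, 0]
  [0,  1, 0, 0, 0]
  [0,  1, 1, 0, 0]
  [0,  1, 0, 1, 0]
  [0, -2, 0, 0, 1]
A Jordan chain for λ = 1 of length 2:
v_1 = (0, 0, 1, 1, -2)ᵀ
v_2 = (0, 1, 0, 0, 0)ᵀ

Let N = A − (1)·I. We want v_2 with N^2 v_2 = 0 but N^1 v_2 ≠ 0; then v_{j-1} := N · v_j for j = 2, …, 2.

Pick v_2 = (0, 1, 0, 0, 0)ᵀ.
Then v_1 = N · v_2 = (0, 0, 1, 1, -2)ᵀ.

Sanity check: (A − (1)·I) v_1 = (0, 0, 0, 0, 0)ᵀ = 0. ✓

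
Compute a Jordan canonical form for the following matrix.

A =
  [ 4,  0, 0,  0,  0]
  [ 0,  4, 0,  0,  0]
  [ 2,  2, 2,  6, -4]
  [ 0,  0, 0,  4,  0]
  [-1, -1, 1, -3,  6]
J_2(4) ⊕ J_1(4) ⊕ J_1(4) ⊕ J_1(4)

The characteristic polynomial is
  det(x·I − A) = x^5 - 20*x^4 + 160*x^3 - 640*x^2 + 1280*x - 1024 = (x - 4)^5

Eigenvalues and multiplicities (the geometric multiplicity of λ is n − rank(A − λI), which equals the number of Jordan blocks for λ):
  λ = 4: algebraic multiplicity = 5, geometric multiplicity = 4

Determining the block sizes for each eigenvalue:
  λ = 4: 4 blocks summing to 5 forces exactly one block of size 2 and the rest size 1 → block sizes [2, 1, 1, 1]

Assembling the blocks gives a Jordan form
J =
  [4, 1, 0, 0, 0]
  [0, 4, 0, 0, 0]
  [0, 0, 4, 0, 0]
  [0, 0, 0, 4, 0]
  [0, 0, 0, 0, 4]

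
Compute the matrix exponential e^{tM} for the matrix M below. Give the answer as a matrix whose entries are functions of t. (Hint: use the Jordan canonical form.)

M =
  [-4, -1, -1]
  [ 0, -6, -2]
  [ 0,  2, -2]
e^{tM} =
  [exp(-4*t), -t*exp(-4*t), -t*exp(-4*t)]
  [0, -2*t*exp(-4*t) + exp(-4*t), -2*t*exp(-4*t)]
  [0, 2*t*exp(-4*t), 2*t*exp(-4*t) + exp(-4*t)]

Strategy: write M = P · J · P⁻¹ where J is a Jordan canonical form, so e^{tM} = P · e^{tJ} · P⁻¹, and e^{tJ} can be computed block-by-block.

M has Jordan form
J =
  [-4,  1,  0]
  [ 0, -4,  0]
  [ 0,  0, -4]
(up to reordering of blocks).

Per-block formulas:
  For a 1×1 block at λ = -4: exp(t · [-4]) = [e^(-4t)].
  For a 2×2 Jordan block J_2(-4): exp(t · J_2(-4)) = e^(-4t)·(I + t·N), where N is the 2×2 nilpotent shift.

After assembling e^{tJ} and conjugating by P, we get:

e^{tM} =
  [exp(-4*t), -t*exp(-4*t), -t*exp(-4*t)]
  [0, -2*t*exp(-4*t) + exp(-4*t), -2*t*exp(-4*t)]
  [0, 2*t*exp(-4*t), 2*t*exp(-4*t) + exp(-4*t)]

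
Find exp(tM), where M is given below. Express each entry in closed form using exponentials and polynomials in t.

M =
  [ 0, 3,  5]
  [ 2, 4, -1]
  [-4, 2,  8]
e^{tM} =
  [t^2*exp(4*t) - 4*t*exp(4*t) + exp(4*t), -t^2*exp(4*t) + 3*t*exp(4*t), -3*t^2*exp(4*t)/2 + 5*t*exp(4*t)]
  [-2*t^2*exp(4*t) + 2*t*exp(4*t), 2*t^2*exp(4*t) + exp(4*t), 3*t^2*exp(4*t) - t*exp(4*t)]
  [2*t^2*exp(4*t) - 4*t*exp(4*t), -2*t^2*exp(4*t) + 2*t*exp(4*t), -3*t^2*exp(4*t) + 4*t*exp(4*t) + exp(4*t)]

Strategy: write M = P · J · P⁻¹ where J is a Jordan canonical form, so e^{tM} = P · e^{tJ} · P⁻¹, and e^{tJ} can be computed block-by-block.

M has Jordan form
J =
  [4, 1, 0]
  [0, 4, 1]
  [0, 0, 4]
(up to reordering of blocks).

Per-block formulas:
  For a 3×3 Jordan block J_3(4): exp(t · J_3(4)) = e^(4t)·(I + t·N + (t^2/2)·N^2), where N is the 3×3 nilpotent shift.

After assembling e^{tJ} and conjugating by P, we get:

e^{tM} =
  [t^2*exp(4*t) - 4*t*exp(4*t) + exp(4*t), -t^2*exp(4*t) + 3*t*exp(4*t), -3*t^2*exp(4*t)/2 + 5*t*exp(4*t)]
  [-2*t^2*exp(4*t) + 2*t*exp(4*t), 2*t^2*exp(4*t) + exp(4*t), 3*t^2*exp(4*t) - t*exp(4*t)]
  [2*t^2*exp(4*t) - 4*t*exp(4*t), -2*t^2*exp(4*t) + 2*t*exp(4*t), -3*t^2*exp(4*t) + 4*t*exp(4*t) + exp(4*t)]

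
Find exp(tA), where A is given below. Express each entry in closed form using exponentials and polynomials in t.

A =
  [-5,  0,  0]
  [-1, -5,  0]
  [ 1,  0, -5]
e^{tA} =
  [exp(-5*t), 0, 0]
  [-t*exp(-5*t), exp(-5*t), 0]
  [t*exp(-5*t), 0, exp(-5*t)]

Strategy: write A = P · J · P⁻¹ where J is a Jordan canonical form, so e^{tA} = P · e^{tJ} · P⁻¹, and e^{tJ} can be computed block-by-block.

A has Jordan form
J =
  [-5,  1,  0]
  [ 0, -5,  0]
  [ 0,  0, -5]
(up to reordering of blocks).

Per-block formulas:
  For a 2×2 Jordan block J_2(-5): exp(t · J_2(-5)) = e^(-5t)·(I + t·N), where N is the 2×2 nilpotent shift.
  For a 1×1 block at λ = -5: exp(t · [-5]) = [e^(-5t)].

After assembling e^{tJ} and conjugating by P, we get:

e^{tA} =
  [exp(-5*t), 0, 0]
  [-t*exp(-5*t), exp(-5*t), 0]
  [t*exp(-5*t), 0, exp(-5*t)]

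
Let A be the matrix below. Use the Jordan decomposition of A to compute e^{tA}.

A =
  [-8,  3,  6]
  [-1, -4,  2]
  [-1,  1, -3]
e^{tA} =
  [-3*t*exp(-5*t) + exp(-5*t), 3*t*exp(-5*t), 6*t*exp(-5*t)]
  [-t*exp(-5*t), t*exp(-5*t) + exp(-5*t), 2*t*exp(-5*t)]
  [-t*exp(-5*t), t*exp(-5*t), 2*t*exp(-5*t) + exp(-5*t)]

Strategy: write A = P · J · P⁻¹ where J is a Jordan canonical form, so e^{tA} = P · e^{tJ} · P⁻¹, and e^{tJ} can be computed block-by-block.

A has Jordan form
J =
  [-5,  1,  0]
  [ 0, -5,  0]
  [ 0,  0, -5]
(up to reordering of blocks).

Per-block formulas:
  For a 2×2 Jordan block J_2(-5): exp(t · J_2(-5)) = e^(-5t)·(I + t·N), where N is the 2×2 nilpotent shift.
  For a 1×1 block at λ = -5: exp(t · [-5]) = [e^(-5t)].

After assembling e^{tJ} and conjugating by P, we get:

e^{tA} =
  [-3*t*exp(-5*t) + exp(-5*t), 3*t*exp(-5*t), 6*t*exp(-5*t)]
  [-t*exp(-5*t), t*exp(-5*t) + exp(-5*t), 2*t*exp(-5*t)]
  [-t*exp(-5*t), t*exp(-5*t), 2*t*exp(-5*t) + exp(-5*t)]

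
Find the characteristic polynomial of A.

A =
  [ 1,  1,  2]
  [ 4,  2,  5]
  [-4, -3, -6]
x^3 + 3*x^2 + 3*x + 1

Expanding det(x·I − A) (e.g. by cofactor expansion or by noting that A is similar to its Jordan form J, which has the same characteristic polynomial as A) gives
  χ_A(x) = x^3 + 3*x^2 + 3*x + 1
which factors as (x + 1)^3. The eigenvalues (with algebraic multiplicities) are λ = -1 with multiplicity 3.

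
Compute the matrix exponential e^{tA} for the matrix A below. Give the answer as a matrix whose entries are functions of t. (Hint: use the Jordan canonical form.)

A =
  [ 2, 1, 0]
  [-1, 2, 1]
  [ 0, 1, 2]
e^{tA} =
  [-t^2*exp(2*t)/2 + exp(2*t), t*exp(2*t), t^2*exp(2*t)/2]
  [-t*exp(2*t), exp(2*t), t*exp(2*t)]
  [-t^2*exp(2*t)/2, t*exp(2*t), t^2*exp(2*t)/2 + exp(2*t)]

Strategy: write A = P · J · P⁻¹ where J is a Jordan canonical form, so e^{tA} = P · e^{tJ} · P⁻¹, and e^{tJ} can be computed block-by-block.

A has Jordan form
J =
  [2, 1, 0]
  [0, 2, 1]
  [0, 0, 2]
(up to reordering of blocks).

Per-block formulas:
  For a 3×3 Jordan block J_3(2): exp(t · J_3(2)) = e^(2t)·(I + t·N + (t^2/2)·N^2), where N is the 3×3 nilpotent shift.

After assembling e^{tJ} and conjugating by P, we get:

e^{tA} =
  [-t^2*exp(2*t)/2 + exp(2*t), t*exp(2*t), t^2*exp(2*t)/2]
  [-t*exp(2*t), exp(2*t), t*exp(2*t)]
  [-t^2*exp(2*t)/2, t*exp(2*t), t^2*exp(2*t)/2 + exp(2*t)]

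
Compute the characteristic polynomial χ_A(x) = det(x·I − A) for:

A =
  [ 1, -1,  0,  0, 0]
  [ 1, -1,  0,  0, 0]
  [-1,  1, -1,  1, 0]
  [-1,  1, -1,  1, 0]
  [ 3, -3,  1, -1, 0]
x^5

Expanding det(x·I − A) (e.g. by cofactor expansion or by noting that A is similar to its Jordan form J, which has the same characteristic polynomial as A) gives
  χ_A(x) = x^5
which factors as x^5. The eigenvalues (with algebraic multiplicities) are λ = 0 with multiplicity 5.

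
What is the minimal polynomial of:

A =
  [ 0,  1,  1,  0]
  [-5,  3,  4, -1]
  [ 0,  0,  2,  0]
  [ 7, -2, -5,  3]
x^3 - 6*x^2 + 12*x - 8

The characteristic polynomial is χ_A(x) = (x - 2)^4, so the eigenvalues are known. The minimal polynomial is
  m_A(x) = Π_λ (x − λ)^{k_λ}
where k_λ is the size of the *largest* Jordan block for λ (equivalently, the smallest k with (A − λI)^k v = 0 for every generalised eigenvector v of λ).

  λ = 2: largest Jordan block has size 3, contributing (x − 2)^3

So m_A(x) = (x - 2)^3 = x^3 - 6*x^2 + 12*x - 8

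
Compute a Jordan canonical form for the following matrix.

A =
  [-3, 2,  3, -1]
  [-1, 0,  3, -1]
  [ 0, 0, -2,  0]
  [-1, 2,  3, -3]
J_2(-2) ⊕ J_1(-2) ⊕ J_1(-2)

The characteristic polynomial is
  det(x·I − A) = x^4 + 8*x^3 + 24*x^2 + 32*x + 16 = (x + 2)^4

Eigenvalues and multiplicities (the geometric multiplicity of λ is n − rank(A − λI), which equals the number of Jordan blocks for λ):
  λ = -2: algebraic multiplicity = 4, geometric multiplicity = 3

Determining the block sizes for each eigenvalue:
  λ = -2: 3 blocks summing to 4 forces exactly one block of size 2 and the rest size 1 → block sizes [2, 1, 1]

Assembling the blocks gives a Jordan form
J =
  [-2,  1,  0,  0]
  [ 0, -2,  0,  0]
  [ 0,  0, -2,  0]
  [ 0,  0,  0, -2]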